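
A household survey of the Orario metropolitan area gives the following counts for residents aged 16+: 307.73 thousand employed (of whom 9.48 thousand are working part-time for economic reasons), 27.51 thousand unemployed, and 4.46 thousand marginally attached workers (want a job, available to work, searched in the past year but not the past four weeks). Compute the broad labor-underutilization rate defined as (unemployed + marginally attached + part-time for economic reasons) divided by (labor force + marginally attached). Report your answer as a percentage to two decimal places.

Broad underutilization rate ≈ 12.20%.

Labor force = 307.73 + 27.51 = 335.24 thousand.
Numerator = 27.51 + 4.46 + 9.48 = 41.45 thousand.
Denominator = 335.24 + 4.46 = 339.70 thousand.
Broad rate = 41.45 / 339.70 = 12.20%.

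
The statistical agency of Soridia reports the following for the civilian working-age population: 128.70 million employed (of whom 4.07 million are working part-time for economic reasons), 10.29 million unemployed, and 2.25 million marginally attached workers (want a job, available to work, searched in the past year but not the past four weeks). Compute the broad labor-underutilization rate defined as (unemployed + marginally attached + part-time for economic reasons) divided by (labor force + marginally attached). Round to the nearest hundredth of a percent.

Broad underutilization rate ≈ 11.76%.

Labor force = 128.70 + 10.29 = 138.99 million.
Numerator = 10.29 + 2.25 + 4.07 = 16.61 million.
Denominator = 138.99 + 2.25 = 141.24 million.
Broad rate = 16.61 / 141.24 = 11.76%.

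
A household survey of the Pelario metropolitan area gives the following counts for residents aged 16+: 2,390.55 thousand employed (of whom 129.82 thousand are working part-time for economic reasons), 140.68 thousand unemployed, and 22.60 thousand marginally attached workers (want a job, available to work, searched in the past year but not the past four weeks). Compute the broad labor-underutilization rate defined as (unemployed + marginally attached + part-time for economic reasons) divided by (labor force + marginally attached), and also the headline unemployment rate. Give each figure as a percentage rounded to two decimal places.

Broad underutilization rate ≈ 11.48%; headline unemployment rate ≈ 5.56%.

Labor force = 2,390.55 + 140.68 = 2,531.23 thousand.
Numerator = 140.68 + 22.60 + 129.82 = 293.10 thousand.
Denominator = 2,531.23 + 22.60 = 2,553.83 thousand.
Broad rate = 293.10 / 2,553.83 = 11.48%.
Headline unemployment rate = 140.68 / 2,531.23 = 5.56%.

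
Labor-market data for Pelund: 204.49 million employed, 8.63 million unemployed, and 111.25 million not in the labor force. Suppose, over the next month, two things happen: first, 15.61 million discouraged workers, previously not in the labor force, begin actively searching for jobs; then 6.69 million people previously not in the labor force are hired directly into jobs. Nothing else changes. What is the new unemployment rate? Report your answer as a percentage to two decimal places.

New unemployment rate ≈ 10.30%.

Initially, labor force = 204.49 + 8.63 = 213.12 million, so u = 8.63/213.12 = 4.05%.
After the first change, unemployed and labor force both rise by 15.61 → E = 204.49, U = 24.24, labor force = 228.73 million.
After the second change, employed and labor force both rise by 6.69; unemployed unchanged → E = 211.18, U = 24.24, labor force = 235.42 million.
New unemployment rate = 24.24 / 235.42 = 10.30%.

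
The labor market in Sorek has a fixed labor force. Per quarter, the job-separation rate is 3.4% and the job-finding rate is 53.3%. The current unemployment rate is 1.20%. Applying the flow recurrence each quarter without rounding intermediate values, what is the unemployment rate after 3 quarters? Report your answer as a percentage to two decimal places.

With a fixed labor force, u_{t+1} = u_t + s·(1−u_t) − f·u_t = u_t·(1−s−f) + s.
Here 1−s−f = 0.433 and s = 0.034.
u_1 = 0.012000 × 0.433 + 0.034 = 0.039196.
u_2 = 0.039196 × 0.433 + 0.034 = 0.050972.
u_3 = 0.050972 × 0.433 + 0.034 = 0.056071.

Unemployment rate after three quarters ≈ 5.61%.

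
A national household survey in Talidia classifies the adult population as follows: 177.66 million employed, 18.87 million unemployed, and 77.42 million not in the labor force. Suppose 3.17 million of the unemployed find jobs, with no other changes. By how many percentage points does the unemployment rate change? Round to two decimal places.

The unemployment rate changes by −1.61 percentage points.

Initially, labor force = 177.66 + 18.87 = 196.53 million, so u = 18.87/196.53 = 9.60%.
After the change, unemployed falls and employed rises by 3.17; labor force unchanged → E = 180.83, U = 15.70, labor force = 196.53 million.
New unemployment rate = 15.70 / 196.53 = 7.99%.
Change = 7.99% − 9.60% = −1.61 percentage points.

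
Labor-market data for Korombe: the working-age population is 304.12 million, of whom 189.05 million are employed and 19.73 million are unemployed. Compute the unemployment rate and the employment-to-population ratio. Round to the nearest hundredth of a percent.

Labor force = employed + unemployed = 189.05 + 19.73 = 208.78 million.
Unemployment rate = 19.73 / 208.78 = 9.45%.
Employment-population ratio = 189.05 / 304.12 = 62.16%.

Unemployment rate ≈ 9.45%; employment-population ratio ≈ 62.16%.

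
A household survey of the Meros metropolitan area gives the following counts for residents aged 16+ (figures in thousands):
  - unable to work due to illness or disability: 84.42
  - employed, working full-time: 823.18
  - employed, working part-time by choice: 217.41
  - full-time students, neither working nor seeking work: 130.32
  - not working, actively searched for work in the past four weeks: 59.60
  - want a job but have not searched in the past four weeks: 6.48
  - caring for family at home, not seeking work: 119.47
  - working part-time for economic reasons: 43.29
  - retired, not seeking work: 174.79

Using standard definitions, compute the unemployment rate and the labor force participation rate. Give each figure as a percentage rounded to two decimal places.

Unemployment rate ≈ 5.21%; labor force participation rate ≈ 68.93%.

Employed = 823.18 + 217.41 + 43.29 = 1,083.88 thousand (anyone who worked, including part-time for economic reasons, counts as employed).
Unemployed = 59.60 thousand.
Labor force = 1,083.88 + 59.60 = 1,143.48 thousand.
Not in labor force = 84.42 + 130.32 + 6.48 + 119.47 + 174.79 = 515.48 thousand (those not working and not actively searching are outside the labor force — including those who want a job but have given up searching).
Civilian working-age population = 1,143.48 + 515.48 = 1,658.96 thousand.
Unemployment rate = 59.60 / 1,143.48 = 5.21%.
Labor force participation rate = 1,143.48 / 1,658.96 = 68.93%.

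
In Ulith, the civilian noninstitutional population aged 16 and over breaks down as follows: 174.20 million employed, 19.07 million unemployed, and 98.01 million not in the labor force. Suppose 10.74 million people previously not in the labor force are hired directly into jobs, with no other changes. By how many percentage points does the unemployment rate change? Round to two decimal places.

Initially, labor force = 174.20 + 19.07 = 193.27 million, so u = 19.07/193.27 = 9.87%.
After the change, employed and labor force both rise by 10.74; unemployed unchanged → E = 184.94, U = 19.07, labor force = 204.01 million.
New unemployment rate = 19.07 / 204.01 = 9.35%.
Change = 9.35% − 9.87% = −0.52 percentage points.

The unemployment rate changes by −0.52 percentage points.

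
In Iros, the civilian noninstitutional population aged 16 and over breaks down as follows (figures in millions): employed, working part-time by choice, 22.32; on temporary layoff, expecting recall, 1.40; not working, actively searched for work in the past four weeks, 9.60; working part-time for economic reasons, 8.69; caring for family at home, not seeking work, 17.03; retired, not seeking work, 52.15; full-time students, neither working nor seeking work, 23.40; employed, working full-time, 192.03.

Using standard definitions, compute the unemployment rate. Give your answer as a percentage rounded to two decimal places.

Unemployment rate ≈ 4.70%.

Employed = 22.32 + 8.69 + 192.03 = 223.04 million (anyone who worked, including part-time for economic reasons, counts as employed).
Unemployed = 1.40 + 9.60 = 11.00 million (jobless and actively searching, or on temporary layoff).
Labor force = 223.04 + 11.00 = 234.04 million.
Unemployment rate = 11.00 / 234.04 = 4.70%.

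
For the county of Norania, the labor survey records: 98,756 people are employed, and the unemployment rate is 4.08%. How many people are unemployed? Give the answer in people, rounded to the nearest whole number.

About 4,201 are unemployed.

Let U be the number unemployed. The labor force is E + U, and U/(E+U) = 0.0408.
So U = 0.0408 × 98,756 / (1 − 0.0408) = 4029.24 / 0.9592 ≈ 4,201.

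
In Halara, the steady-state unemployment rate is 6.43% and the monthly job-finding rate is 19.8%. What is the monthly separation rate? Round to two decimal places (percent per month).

Separation rate ≈ 1.36% per month.

From u* = s/(s+f): s = u·f/(1−u).
s = 0.0643 × 19.8 / (1 − 0.0643) = 1.2731 / 0.9357 ≈ 1.36% per month.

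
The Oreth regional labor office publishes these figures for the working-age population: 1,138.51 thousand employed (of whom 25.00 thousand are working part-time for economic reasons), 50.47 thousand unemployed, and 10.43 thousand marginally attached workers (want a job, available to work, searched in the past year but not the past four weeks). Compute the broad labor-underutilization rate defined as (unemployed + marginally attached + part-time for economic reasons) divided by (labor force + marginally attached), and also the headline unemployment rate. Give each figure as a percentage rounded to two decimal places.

Broad underutilization rate ≈ 7.16%; headline unemployment rate ≈ 4.24%.

Labor force = 1,138.51 + 50.47 = 1,188.98 thousand.
Numerator = 50.47 + 10.43 + 25.00 = 85.90 thousand.
Denominator = 1,188.98 + 10.43 = 1,199.41 thousand.
Broad rate = 85.90 / 1,199.41 = 7.16%.
Headline unemployment rate = 50.47 / 1,188.98 = 4.24%.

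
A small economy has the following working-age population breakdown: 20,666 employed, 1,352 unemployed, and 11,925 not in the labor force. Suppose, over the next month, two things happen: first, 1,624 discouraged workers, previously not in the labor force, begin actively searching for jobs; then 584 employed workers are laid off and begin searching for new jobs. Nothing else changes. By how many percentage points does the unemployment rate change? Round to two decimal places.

Initially, labor force = 20,666 + 1,352 = 22,018, so u = 1,352/22,018 = 6.14%.
After the first change, unemployed and labor force both rise by 1,624 → E = 20,666, U = 2,976, labor force = 23,642.
After the second change, employed falls and unemployed rises by 584; labor force unchanged → E = 20,082, U = 3,560, labor force = 23,642.
New unemployment rate = 3,560 / 23,642 = 15.06%.
Change = 15.06% − 6.14% = +8.92 percentage points.

The unemployment rate changes by +8.92 percentage points.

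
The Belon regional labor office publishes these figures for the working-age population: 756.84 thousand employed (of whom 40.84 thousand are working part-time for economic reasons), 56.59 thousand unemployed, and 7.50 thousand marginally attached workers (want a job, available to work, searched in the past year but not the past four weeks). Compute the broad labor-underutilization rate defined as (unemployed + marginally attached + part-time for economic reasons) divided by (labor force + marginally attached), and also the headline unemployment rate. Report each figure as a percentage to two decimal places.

Labor force = 756.84 + 56.59 = 813.43 thousand.
Numerator = 56.59 + 7.50 + 40.84 = 104.93 thousand.
Denominator = 813.43 + 7.50 = 820.93 thousand.
Broad rate = 104.93 / 820.93 = 12.78%.
Headline unemployment rate = 56.59 / 813.43 = 6.96%.

Broad underutilization rate ≈ 12.78%; headline unemployment rate ≈ 6.96%.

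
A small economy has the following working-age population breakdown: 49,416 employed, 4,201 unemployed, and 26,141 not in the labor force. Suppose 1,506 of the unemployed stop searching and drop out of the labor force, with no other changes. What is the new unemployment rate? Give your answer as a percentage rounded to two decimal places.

Initially, labor force = 49,416 + 4,201 = 53,617, so u = 4,201/53,617 = 7.84%.
After the change, unemployed and labor force both fall by 1,506 → E = 49,416, U = 2,695, labor force = 52,111.
New unemployment rate = 2,695 / 52,111 = 5.17%.

New unemployment rate ≈ 5.17%.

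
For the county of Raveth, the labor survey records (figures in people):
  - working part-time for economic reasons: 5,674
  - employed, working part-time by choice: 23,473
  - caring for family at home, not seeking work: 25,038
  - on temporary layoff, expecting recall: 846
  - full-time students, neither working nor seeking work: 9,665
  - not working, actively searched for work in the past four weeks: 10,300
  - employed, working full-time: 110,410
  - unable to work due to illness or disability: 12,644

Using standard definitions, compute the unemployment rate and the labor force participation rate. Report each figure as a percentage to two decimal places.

Employed = 5,674 + 23,473 + 110,410 = 139,557 (anyone who worked, including part-time for economic reasons, counts as employed).
Unemployed = 846 + 10,300 = 11,146 (jobless and actively searching, or on temporary layoff).
Labor force = 139,557 + 11,146 = 150,703.
Not in labor force = 25,038 + 9,665 + 12,644 = 47,347 (those not working and not actively searching are outside the labor force).
Civilian working-age population = 150,703 + 47,347 = 198,050.
Unemployment rate = 11,146 / 150,703 = 7.40%.
Labor force participation rate = 150,703 / 198,050 = 76.09%.

Unemployment rate ≈ 7.40%; labor force participation rate ≈ 76.09%.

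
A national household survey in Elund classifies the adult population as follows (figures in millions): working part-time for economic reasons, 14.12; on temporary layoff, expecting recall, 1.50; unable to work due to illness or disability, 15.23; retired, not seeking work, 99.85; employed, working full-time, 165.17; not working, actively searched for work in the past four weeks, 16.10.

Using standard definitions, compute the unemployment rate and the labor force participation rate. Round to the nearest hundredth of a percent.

Unemployment rate ≈ 8.94%; labor force participation rate ≈ 63.11%.

Employed = 14.12 + 165.17 = 179.29 million (anyone who worked, including part-time for economic reasons, counts as employed).
Unemployed = 1.50 + 16.10 = 17.60 million (jobless and actively searching, or on temporary layoff).
Labor force = 179.29 + 17.60 = 196.89 million.
Not in labor force = 15.23 + 99.85 = 115.08 million (those not working and not actively searching are outside the labor force).
Civilian working-age population = 196.89 + 115.08 = 311.97 million.
Unemployment rate = 17.60 / 196.89 = 8.94%.
Labor force participation rate = 196.89 / 311.97 = 63.11%.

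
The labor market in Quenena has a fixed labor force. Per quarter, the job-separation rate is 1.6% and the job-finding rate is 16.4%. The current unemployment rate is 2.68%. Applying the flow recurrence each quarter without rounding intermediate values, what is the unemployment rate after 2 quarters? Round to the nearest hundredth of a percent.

Unemployment rate after two quarters ≈ 4.71%.

With a fixed labor force, u_{t+1} = u_t + s·(1−u_t) − f·u_t = u_t·(1−s−f) + s.
Here 1−s−f = 0.820 and s = 0.016.
u_1 = 0.026800 × 0.820 + 0.016 = 0.037976.
u_2 = 0.037976 × 0.820 + 0.016 = 0.047140.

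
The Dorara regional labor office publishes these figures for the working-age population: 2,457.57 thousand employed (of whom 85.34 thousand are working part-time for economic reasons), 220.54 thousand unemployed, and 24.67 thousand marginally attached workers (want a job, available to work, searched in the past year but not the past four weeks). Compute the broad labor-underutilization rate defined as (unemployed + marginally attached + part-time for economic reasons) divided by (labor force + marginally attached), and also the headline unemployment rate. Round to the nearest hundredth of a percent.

Broad underutilization rate ≈ 12.23%; headline unemployment rate ≈ 8.23%.

Labor force = 2,457.57 + 220.54 = 2,678.11 thousand.
Numerator = 220.54 + 24.67 + 85.34 = 330.55 thousand.
Denominator = 2,678.11 + 24.67 = 2,702.78 thousand.
Broad rate = 330.55 / 2,702.78 = 12.23%.
Headline unemployment rate = 220.54 / 2,678.11 = 8.23%.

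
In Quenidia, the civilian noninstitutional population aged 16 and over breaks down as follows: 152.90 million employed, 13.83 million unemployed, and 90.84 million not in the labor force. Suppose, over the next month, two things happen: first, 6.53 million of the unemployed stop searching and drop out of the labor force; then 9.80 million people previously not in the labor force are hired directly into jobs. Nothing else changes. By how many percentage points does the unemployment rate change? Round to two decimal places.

Initially, labor force = 152.90 + 13.83 = 166.73 million, so u = 13.83/166.73 = 8.29%.
After the first change, unemployed and labor force both fall by 6.53 → E = 152.90, U = 7.30, labor force = 160.20 million.
After the second change, employed and labor force both rise by 9.80; unemployed unchanged → E = 162.70, U = 7.30, labor force = 170.00 million.
New unemployment rate = 7.30 / 170.00 = 4.29%.
Change = 4.29% − 8.29% = −4.00 percentage points.

The unemployment rate changes by −4.00 percentage points.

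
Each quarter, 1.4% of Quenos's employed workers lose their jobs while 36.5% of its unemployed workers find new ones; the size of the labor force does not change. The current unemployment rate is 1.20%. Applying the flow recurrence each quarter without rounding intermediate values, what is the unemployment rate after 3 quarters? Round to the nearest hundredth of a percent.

With a fixed labor force, u_{t+1} = u_t + s·(1−u_t) − f·u_t = u_t·(1−s−f) + s.
Here 1−s−f = 0.621 and s = 0.014.
u_1 = 0.012000 × 0.621 + 0.014 = 0.021452.
u_2 = 0.021452 × 0.621 + 0.014 = 0.027322.
u_3 = 0.027322 × 0.621 + 0.014 = 0.030967.

Unemployment rate after three quarters ≈ 3.10%.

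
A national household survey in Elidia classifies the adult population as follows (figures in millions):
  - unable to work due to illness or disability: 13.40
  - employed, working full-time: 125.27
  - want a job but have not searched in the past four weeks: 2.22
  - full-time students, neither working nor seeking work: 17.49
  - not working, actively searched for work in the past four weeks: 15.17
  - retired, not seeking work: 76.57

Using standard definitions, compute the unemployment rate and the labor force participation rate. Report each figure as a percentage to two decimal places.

Employed = 125.27 million.
Unemployed = 15.17 million.
Labor force = 125.27 + 15.17 = 140.44 million.
Not in labor force = 13.40 + 2.22 + 17.49 + 76.57 = 109.68 million (those not working and not actively searching are outside the labor force — including those who want a job but have given up searching).
Civilian working-age population = 140.44 + 109.68 = 250.12 million.
Unemployment rate = 15.17 / 140.44 = 10.80%.
Labor force participation rate = 140.44 / 250.12 = 56.15%.

Unemployment rate ≈ 10.80%; labor force participation rate ≈ 56.15%.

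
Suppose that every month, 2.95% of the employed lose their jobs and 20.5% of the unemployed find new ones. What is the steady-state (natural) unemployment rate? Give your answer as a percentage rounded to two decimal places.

At steady state the flows balance: s·E = f·U, so U/(E+U) = s/(s+f).
u* = 2.95 / (2.95 + 20.5) = 2.95 / 23.45 = 12.58%.

Steady-state unemployment rate ≈ 12.58%.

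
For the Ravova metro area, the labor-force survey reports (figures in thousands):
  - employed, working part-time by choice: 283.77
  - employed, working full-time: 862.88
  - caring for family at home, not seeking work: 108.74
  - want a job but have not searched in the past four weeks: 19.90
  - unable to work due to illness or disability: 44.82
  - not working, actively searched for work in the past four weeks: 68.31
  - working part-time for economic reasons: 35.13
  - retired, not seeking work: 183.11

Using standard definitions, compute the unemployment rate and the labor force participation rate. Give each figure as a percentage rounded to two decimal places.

Employed = 283.77 + 862.88 + 35.13 = 1,181.78 thousand (anyone who worked, including part-time for economic reasons, counts as employed).
Unemployed = 68.31 thousand.
Labor force = 1,181.78 + 68.31 = 1,250.09 thousand.
Not in labor force = 108.74 + 19.90 + 44.82 + 183.11 = 356.57 thousand (those not working and not actively searching are outside the labor force — including those who want a job but have given up searching).
Civilian working-age population = 1,250.09 + 356.57 = 1,606.66 thousand.
Unemployment rate = 68.31 / 1,250.09 = 5.46%.
Labor force participation rate = 1,250.09 / 1,606.66 = 77.81%.

Unemployment rate ≈ 5.46%; labor force participation rate ≈ 77.81%.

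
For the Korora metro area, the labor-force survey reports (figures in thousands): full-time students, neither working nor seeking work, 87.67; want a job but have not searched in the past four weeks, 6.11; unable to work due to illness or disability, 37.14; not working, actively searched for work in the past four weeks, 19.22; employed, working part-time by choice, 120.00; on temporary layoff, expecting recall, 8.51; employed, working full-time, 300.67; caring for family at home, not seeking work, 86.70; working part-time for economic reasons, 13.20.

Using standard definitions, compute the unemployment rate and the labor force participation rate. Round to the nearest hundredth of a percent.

Employed = 120.00 + 300.67 + 13.20 = 433.87 thousand (anyone who worked, including part-time for economic reasons, counts as employed).
Unemployed = 19.22 + 8.51 = 27.73 thousand (jobless and actively searching, or on temporary layoff).
Labor force = 433.87 + 27.73 = 461.60 thousand.
Not in labor force = 87.67 + 6.11 + 37.14 + 86.70 = 217.62 thousand (those not working and not actively searching are outside the labor force — including those who want a job but have given up searching).
Civilian working-age population = 461.60 + 217.62 = 679.22 thousand.
Unemployment rate = 27.73 / 461.60 = 6.01%.
Labor force participation rate = 461.60 / 679.22 = 67.96%.

Unemployment rate ≈ 6.01%; labor force participation rate ≈ 67.96%.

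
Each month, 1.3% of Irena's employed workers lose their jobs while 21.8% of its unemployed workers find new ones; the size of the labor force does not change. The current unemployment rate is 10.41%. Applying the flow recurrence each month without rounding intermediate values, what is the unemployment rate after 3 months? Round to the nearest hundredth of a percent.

With a fixed labor force, u_{t+1} = u_t + s·(1−u_t) − f·u_t = u_t·(1−s−f) + s.
Here 1−s−f = 0.769 and s = 0.013.
u_1 = 0.104100 × 0.769 + 0.013 = 0.093053.
u_2 = 0.093053 × 0.769 + 0.013 = 0.084558.
u_3 = 0.084558 × 0.769 + 0.013 = 0.078025.

Unemployment rate after three months ≈ 7.80%.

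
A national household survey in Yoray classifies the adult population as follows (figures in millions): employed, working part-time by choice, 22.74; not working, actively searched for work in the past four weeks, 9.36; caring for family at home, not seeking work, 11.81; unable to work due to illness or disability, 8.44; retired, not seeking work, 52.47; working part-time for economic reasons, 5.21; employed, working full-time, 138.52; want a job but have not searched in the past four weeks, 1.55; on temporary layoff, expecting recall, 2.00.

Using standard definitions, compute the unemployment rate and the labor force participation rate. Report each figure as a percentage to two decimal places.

Unemployment rate ≈ 6.39%; labor force participation rate ≈ 70.54%.

Employed = 22.74 + 5.21 + 138.52 = 166.47 million (anyone who worked, including part-time for economic reasons, counts as employed).
Unemployed = 9.36 + 2.00 = 11.36 million (jobless and actively searching, or on temporary layoff).
Labor force = 166.47 + 11.36 = 177.83 million.
Not in labor force = 11.81 + 8.44 + 52.47 + 1.55 = 74.27 million (those not working and not actively searching are outside the labor force — including those who want a job but have given up searching).
Civilian working-age population = 177.83 + 74.27 = 252.10 million.
Unemployment rate = 11.36 / 177.83 = 6.39%.
Labor force participation rate = 177.83 / 252.10 = 70.54%.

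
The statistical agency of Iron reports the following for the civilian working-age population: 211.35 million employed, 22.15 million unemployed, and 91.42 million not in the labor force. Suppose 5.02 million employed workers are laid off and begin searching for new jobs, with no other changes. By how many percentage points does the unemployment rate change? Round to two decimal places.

Initially, labor force = 211.35 + 22.15 = 233.50 million, so u = 22.15/233.50 = 9.49%.
After the change, employed falls and unemployed rises by 5.02; labor force unchanged → E = 206.33, U = 27.17, labor force = 233.50 million.
New unemployment rate = 27.17 / 233.50 = 11.64%.
Change = 11.64% − 9.49% = +2.15 percentage points.

The unemployment rate changes by +2.15 percentage points.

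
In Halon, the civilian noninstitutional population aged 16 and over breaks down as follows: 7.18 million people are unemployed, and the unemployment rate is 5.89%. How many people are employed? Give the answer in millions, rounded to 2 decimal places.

Labor force = U / u = 7.18 / 0.0589 ≈ 121.90 million.
Employed = labor force − unemployed = 121.90 − 7.18 = 114.72 million.

About 114.72 million are employed.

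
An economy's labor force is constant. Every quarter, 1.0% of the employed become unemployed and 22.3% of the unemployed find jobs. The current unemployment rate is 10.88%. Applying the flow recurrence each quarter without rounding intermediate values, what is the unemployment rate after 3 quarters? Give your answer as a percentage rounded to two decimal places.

Unemployment rate after three quarters ≈ 7.26%.

With a fixed labor force, u_{t+1} = u_t + s·(1−u_t) − f·u_t = u_t·(1−s−f) + s.
Here 1−s−f = 0.767 and s = 0.010.
u_1 = 0.108800 × 0.767 + 0.010 = 0.093450.
u_2 = 0.093450 × 0.767 + 0.010 = 0.081676.
u_3 = 0.081676 × 0.767 + 0.010 = 0.072645.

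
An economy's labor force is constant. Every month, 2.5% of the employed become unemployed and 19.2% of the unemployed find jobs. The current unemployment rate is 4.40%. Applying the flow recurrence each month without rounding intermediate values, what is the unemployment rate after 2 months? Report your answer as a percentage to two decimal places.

Unemployment rate after two months ≈ 7.16%.

With a fixed labor force, u_{t+1} = u_t + s·(1−u_t) − f·u_t = u_t·(1−s−f) + s.
Here 1−s−f = 0.783 and s = 0.025.
u_1 = 0.044000 × 0.783 + 0.025 = 0.059452.
u_2 = 0.059452 × 0.783 + 0.025 = 0.071551.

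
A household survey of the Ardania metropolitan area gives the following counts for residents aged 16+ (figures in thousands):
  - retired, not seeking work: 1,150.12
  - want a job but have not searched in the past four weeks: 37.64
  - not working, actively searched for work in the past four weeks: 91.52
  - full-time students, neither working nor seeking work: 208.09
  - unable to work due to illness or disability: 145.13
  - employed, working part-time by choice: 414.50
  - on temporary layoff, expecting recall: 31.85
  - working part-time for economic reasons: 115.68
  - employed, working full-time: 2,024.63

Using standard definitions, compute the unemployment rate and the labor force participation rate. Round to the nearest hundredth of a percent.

Unemployment rate ≈ 4.61%; labor force participation rate ≈ 63.48%.

Employed = 414.50 + 115.68 + 2,024.63 = 2,554.81 thousand (anyone who worked, including part-time for economic reasons, counts as employed).
Unemployed = 91.52 + 31.85 = 123.37 thousand (jobless and actively searching, or on temporary layoff).
Labor force = 2,554.81 + 123.37 = 2,678.18 thousand.
Not in labor force = 1,150.12 + 37.64 + 208.09 + 145.13 = 1,540.98 thousand (those not working and not actively searching are outside the labor force — including those who want a job but have given up searching).
Civilian working-age population = 2,678.18 + 1,540.98 = 4,219.16 thousand.
Unemployment rate = 123.37 / 2,678.18 = 4.61%.
Labor force participation rate = 2,678.18 / 4,219.16 = 63.48%.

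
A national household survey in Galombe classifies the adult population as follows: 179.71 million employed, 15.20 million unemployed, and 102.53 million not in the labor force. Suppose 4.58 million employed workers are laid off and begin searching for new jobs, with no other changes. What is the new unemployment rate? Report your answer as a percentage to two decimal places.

Initially, labor force = 179.71 + 15.20 = 194.91 million, so u = 15.20/194.91 = 7.80%.
After the change, employed falls and unemployed rises by 4.58; labor force unchanged → E = 175.13, U = 19.78, labor force = 194.91 million.
New unemployment rate = 19.78 / 194.91 = 10.15%.

New unemployment rate ≈ 10.15%.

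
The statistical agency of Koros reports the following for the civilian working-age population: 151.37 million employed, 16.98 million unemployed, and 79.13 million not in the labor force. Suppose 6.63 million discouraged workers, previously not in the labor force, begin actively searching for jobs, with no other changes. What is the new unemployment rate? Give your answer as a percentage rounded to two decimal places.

Initially, labor force = 151.37 + 16.98 = 168.35 million, so u = 16.98/168.35 = 10.09%.
After the change, unemployed and labor force both rise by 6.63 → E = 151.37, U = 23.61, labor force = 174.98 million.
New unemployment rate = 23.61 / 174.98 = 13.49%.

New unemployment rate ≈ 13.49%.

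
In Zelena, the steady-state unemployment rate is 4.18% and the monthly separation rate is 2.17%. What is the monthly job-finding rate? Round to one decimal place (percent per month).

Job-finding rate ≈ 49.7% per month.

From u* = s/(s+f): f = s·(1−u)/u.
f = 2.17 × (1 − 0.0418) / 0.0418 = 2.0793 / 0.0418 ≈ 49.7% per month.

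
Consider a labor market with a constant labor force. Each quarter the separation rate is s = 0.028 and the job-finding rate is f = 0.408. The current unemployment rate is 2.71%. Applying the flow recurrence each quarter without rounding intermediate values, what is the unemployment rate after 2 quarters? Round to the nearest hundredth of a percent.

With a fixed labor force, u_{t+1} = u_t + s·(1−u_t) − f·u_t = u_t·(1−s−f) + s.
Here 1−s−f = 0.564 and s = 0.028.
u_1 = 0.027100 × 0.564 + 0.028 = 0.043284.
u_2 = 0.043284 × 0.564 + 0.028 = 0.052412.

Unemployment rate after two quarters ≈ 5.24%.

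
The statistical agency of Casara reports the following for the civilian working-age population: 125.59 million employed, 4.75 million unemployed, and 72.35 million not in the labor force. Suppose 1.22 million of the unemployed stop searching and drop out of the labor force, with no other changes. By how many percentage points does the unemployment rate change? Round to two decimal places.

The unemployment rate changes by −0.91 percentage points.

Initially, labor force = 125.59 + 4.75 = 130.34 million, so u = 4.75/130.34 = 3.64%.
After the change, unemployed and labor force both fall by 1.22 → E = 125.59, U = 3.53, labor force = 129.12 million.
New unemployment rate = 3.53 / 129.12 = 2.73%.
Change = 2.73% − 3.64% = −0.91 percentage points.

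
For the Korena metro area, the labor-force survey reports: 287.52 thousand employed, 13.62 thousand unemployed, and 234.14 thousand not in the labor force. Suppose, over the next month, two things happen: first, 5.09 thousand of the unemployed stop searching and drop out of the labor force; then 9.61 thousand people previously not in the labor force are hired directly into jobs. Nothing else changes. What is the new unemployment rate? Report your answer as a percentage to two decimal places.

New unemployment rate ≈ 2.79%.

Initially, labor force = 287.52 + 13.62 = 301.14 thousand, so u = 13.62/301.14 = 4.52%.
After the first change, unemployed and labor force both fall by 5.09 → E = 287.52, U = 8.53, labor force = 296.05 thousand.
After the second change, employed and labor force both rise by 9.61; unemployed unchanged → E = 297.13, U = 8.53, labor force = 305.66 thousand.
New unemployment rate = 8.53 / 305.66 = 2.79%.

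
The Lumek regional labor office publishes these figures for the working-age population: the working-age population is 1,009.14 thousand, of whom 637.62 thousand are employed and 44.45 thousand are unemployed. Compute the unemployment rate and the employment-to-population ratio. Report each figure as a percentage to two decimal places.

Unemployment rate ≈ 6.52%; employment-population ratio ≈ 63.18%.

Labor force = employed + unemployed = 637.62 + 44.45 = 682.07 thousand.
Unemployment rate = 44.45 / 682.07 = 6.52%.
Employment-population ratio = 637.62 / 1,009.14 = 63.18%.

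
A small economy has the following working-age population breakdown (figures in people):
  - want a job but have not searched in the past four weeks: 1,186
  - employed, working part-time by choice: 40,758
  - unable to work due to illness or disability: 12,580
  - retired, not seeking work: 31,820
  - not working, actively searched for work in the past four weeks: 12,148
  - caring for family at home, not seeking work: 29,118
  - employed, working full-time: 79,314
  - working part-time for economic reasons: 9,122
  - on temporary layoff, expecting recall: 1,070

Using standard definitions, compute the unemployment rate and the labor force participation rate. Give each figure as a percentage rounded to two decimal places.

Unemployment rate ≈ 9.28%; labor force participation rate ≈ 65.59%.

Employed = 40,758 + 79,314 + 9,122 = 129,194 (anyone who worked, including part-time for economic reasons, counts as employed).
Unemployed = 12,148 + 1,070 = 13,218 (jobless and actively searching, or on temporary layoff).
Labor force = 129,194 + 13,218 = 142,412.
Not in labor force = 1,186 + 12,580 + 31,820 + 29,118 = 74,704 (those not working and not actively searching are outside the labor force — including those who want a job but have given up searching).
Civilian working-age population = 142,412 + 74,704 = 217,116.
Unemployment rate = 13,218 / 142,412 = 9.28%.
Labor force participation rate = 142,412 / 217,116 = 65.59%.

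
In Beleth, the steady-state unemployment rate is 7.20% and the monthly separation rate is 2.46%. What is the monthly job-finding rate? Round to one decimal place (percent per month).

From u* = s/(s+f): f = s·(1−u)/u.
f = 2.46 × (1 − 0.0720) / 0.0720 = 2.2829 / 0.0720 ≈ 31.7% per month.

Job-finding rate ≈ 31.7% per month.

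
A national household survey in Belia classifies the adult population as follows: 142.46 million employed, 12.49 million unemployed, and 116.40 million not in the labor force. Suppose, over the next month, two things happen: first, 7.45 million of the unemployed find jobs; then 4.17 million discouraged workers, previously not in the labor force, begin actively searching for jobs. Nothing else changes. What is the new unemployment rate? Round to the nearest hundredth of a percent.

Initially, labor force = 142.46 + 12.49 = 154.95 million, so u = 12.49/154.95 = 8.06%.
After the first change, unemployed falls and employed rises by 7.45; labor force unchanged → E = 149.91, U = 5.04, labor force = 154.95 million.
After the second change, unemployed and labor force both rise by 4.17 → E = 149.91, U = 9.21, labor force = 159.12 million.
New unemployment rate = 9.21 / 159.12 = 5.79%.

New unemployment rate ≈ 5.79%.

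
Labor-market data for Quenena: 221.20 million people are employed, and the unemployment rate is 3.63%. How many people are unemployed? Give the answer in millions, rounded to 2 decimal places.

Let U be the number unemployed. The labor force is E + U, and U/(E+U) = 0.0363.
So U = 0.0363 × 221.20 / (1 − 0.0363) = 8.0296 / 0.9637 ≈ 8.33 million.

About 8.33 million are unemployed.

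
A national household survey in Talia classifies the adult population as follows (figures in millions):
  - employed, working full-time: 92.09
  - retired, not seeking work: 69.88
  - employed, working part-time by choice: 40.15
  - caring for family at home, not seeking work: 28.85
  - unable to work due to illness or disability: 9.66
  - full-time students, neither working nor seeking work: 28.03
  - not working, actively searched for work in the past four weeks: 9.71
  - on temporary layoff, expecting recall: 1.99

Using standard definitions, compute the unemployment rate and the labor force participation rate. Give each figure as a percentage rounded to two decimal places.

Unemployment rate ≈ 8.13%; labor force participation rate ≈ 51.34%.

Employed = 92.09 + 40.15 = 132.24 million.
Unemployed = 9.71 + 1.99 = 11.70 million (jobless and actively searching, or on temporary layoff).
Labor force = 132.24 + 11.70 = 143.94 million.
Not in labor force = 69.88 + 28.85 + 9.66 + 28.03 = 136.42 million (those not working and not actively searching are outside the labor force).
Civilian working-age population = 143.94 + 136.42 = 280.36 million.
Unemployment rate = 11.70 / 143.94 = 8.13%.
Labor force participation rate = 143.94 / 280.36 = 51.34%.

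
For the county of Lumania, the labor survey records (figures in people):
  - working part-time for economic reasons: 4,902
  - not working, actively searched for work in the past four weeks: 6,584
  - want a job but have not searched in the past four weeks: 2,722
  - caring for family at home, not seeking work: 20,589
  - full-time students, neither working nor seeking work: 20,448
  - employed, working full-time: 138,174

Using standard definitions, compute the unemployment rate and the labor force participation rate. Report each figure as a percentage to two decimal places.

Unemployment rate ≈ 4.40%; labor force participation rate ≈ 77.38%.

Employed = 4,902 + 138,174 = 143,076 (anyone who worked, including part-time for economic reasons, counts as employed).
Unemployed = 6,584.
Labor force = 143,076 + 6,584 = 149,660.
Not in labor force = 2,722 + 20,589 + 20,448 = 43,759 (those not working and not actively searching are outside the labor force — including those who want a job but have given up searching).
Civilian working-age population = 149,660 + 43,759 = 193,419.
Unemployment rate = 6,584 / 149,660 = 4.40%.
Labor force participation rate = 149,660 / 193,419 = 77.38%.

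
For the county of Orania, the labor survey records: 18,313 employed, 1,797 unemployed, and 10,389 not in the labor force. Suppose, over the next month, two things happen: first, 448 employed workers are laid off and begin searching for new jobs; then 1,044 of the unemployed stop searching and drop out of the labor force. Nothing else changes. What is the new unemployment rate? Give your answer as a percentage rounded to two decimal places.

New unemployment rate ≈ 6.30%.

Initially, labor force = 18,313 + 1,797 = 20,110, so u = 1,797/20,110 = 8.94%.
After the first change, employed falls and unemployed rises by 448; labor force unchanged → E = 17,865, U = 2,245, labor force = 20,110.
After the second change, unemployed and labor force both fall by 1,044 → E = 17,865, U = 1,201, labor force = 19,066.
New unemployment rate = 1,201 / 19,066 = 6.30%.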